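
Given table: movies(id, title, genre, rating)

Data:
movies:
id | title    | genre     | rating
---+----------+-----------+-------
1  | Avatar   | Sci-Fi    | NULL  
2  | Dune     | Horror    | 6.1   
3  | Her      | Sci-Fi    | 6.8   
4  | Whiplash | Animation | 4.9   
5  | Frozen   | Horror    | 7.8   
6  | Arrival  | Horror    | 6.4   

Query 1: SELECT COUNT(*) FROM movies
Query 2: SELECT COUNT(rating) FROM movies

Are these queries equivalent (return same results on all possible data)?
No, not equivalent

Query 1 returns: [(6,)]
Query 2 returns: [(5,)]

Reason: COUNT(*) includes NULLs, COUNT(column) excludes them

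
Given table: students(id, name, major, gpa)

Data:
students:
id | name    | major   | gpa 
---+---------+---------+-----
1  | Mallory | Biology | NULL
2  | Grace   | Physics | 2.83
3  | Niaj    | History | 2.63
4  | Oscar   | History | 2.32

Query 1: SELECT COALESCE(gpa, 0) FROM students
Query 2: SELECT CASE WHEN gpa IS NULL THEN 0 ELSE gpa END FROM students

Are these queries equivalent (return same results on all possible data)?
Yes, equivalent

Both queries return: [(0,), (2.32,), (2.63,), (2.83,)]

Reason: COALESCE vs CASE for NULL handling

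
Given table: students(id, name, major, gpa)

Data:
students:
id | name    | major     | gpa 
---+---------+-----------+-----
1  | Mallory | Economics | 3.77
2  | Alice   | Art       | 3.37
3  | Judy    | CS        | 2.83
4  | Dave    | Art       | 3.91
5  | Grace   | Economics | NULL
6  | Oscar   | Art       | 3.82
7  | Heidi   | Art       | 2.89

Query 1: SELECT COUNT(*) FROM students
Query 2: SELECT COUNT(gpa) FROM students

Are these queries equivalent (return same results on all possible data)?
No, not equivalent

Query 1 returns: [(7,)]
Query 2 returns: [(6,)]

Reason: COUNT(*) includes NULLs, COUNT(column) excludes them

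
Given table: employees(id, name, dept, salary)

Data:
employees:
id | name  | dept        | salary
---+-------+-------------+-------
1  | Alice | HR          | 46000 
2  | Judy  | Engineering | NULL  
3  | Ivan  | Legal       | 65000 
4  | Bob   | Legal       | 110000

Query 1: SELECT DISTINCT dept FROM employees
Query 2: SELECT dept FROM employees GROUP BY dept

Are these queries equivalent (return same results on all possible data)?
Yes, equivalent

Both queries return: [('Engineering',), ('HR',), ('Legal',)]

Reason: Both get unique depts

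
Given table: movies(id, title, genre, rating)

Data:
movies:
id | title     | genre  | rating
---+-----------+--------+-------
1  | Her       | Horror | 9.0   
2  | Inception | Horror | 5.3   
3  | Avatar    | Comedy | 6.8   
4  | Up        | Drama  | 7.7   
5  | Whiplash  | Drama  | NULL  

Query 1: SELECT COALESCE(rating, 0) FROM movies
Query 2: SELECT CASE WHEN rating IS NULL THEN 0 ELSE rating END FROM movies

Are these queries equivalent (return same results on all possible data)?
Yes, equivalent

Both queries return: [(0,), (5.3,), (6.8,), (7.7,), (9.0,)]

Reason: COALESCE vs CASE for NULL handling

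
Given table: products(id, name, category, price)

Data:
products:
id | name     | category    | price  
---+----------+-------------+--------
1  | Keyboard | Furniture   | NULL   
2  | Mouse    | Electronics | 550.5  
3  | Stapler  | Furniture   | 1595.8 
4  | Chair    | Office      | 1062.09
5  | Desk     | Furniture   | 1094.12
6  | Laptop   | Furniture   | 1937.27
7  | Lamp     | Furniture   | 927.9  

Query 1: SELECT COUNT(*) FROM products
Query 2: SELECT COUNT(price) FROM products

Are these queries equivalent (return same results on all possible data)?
No, not equivalent

Query 1 returns: [(7,)]
Query 2 returns: [(6,)]

Reason: COUNT(*) includes NULLs, COUNT(column) excludes them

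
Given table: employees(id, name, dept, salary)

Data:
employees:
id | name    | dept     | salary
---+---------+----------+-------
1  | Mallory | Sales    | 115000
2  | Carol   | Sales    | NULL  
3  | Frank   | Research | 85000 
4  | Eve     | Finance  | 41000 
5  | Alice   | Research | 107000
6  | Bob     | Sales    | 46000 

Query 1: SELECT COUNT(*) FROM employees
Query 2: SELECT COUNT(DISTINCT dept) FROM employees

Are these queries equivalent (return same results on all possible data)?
No, not equivalent

Query 1 returns: [(6,)]
Query 2 returns: [(3,)]

Reason: COUNT(*) counts rows, COUNT(DISTINCT dept) counts unique depts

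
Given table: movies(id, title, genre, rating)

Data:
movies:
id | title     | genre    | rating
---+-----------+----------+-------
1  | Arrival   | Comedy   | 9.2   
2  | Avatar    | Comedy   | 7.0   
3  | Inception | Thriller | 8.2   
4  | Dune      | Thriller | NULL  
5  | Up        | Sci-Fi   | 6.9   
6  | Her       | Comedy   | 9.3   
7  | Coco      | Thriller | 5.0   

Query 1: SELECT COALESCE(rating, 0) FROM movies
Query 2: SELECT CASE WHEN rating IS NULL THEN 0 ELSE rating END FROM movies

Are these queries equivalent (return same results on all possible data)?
Yes, equivalent

Both queries return: [(0,), (5.0,), (6.9,), (7.0,), (8.2,), (9.2,), (9.3,)]

Reason: COALESCE vs CASE for NULL handling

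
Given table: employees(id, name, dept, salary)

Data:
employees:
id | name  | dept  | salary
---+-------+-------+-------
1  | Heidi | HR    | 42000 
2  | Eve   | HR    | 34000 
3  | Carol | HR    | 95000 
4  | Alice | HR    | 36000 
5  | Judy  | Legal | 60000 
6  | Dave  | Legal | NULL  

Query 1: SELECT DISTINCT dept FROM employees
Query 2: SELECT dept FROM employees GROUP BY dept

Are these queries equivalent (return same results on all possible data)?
Yes, equivalent

Both queries return: [('HR',), ('Legal',)]

Reason: Both get unique depts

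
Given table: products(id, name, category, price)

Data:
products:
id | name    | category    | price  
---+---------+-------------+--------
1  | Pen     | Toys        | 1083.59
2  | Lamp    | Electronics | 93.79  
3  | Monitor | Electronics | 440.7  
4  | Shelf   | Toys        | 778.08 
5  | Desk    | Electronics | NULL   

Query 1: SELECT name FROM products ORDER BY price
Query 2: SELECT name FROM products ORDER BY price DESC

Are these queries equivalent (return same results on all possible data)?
No, not equivalent

Query 1 returns: [('Desk',), ('Lamp',), ('Monitor',), ('Shelf',), ('Pen',)]
Query 2 returns: [('Pen',), ('Shelf',), ('Monitor',), ('Lamp',), ('Desk',)]

Reason: ASC vs DESC gives opposite ordering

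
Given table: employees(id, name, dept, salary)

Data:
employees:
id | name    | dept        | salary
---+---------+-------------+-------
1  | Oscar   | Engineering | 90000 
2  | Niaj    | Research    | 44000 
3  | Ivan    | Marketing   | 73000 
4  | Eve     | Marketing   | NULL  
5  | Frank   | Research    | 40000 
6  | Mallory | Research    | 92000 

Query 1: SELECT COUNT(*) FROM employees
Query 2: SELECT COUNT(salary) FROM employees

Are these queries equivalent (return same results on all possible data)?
No, not equivalent

Query 1 returns: [(6,)]
Query 2 returns: [(5,)]

Reason: COUNT(*) includes NULLs, COUNT(column) excludes them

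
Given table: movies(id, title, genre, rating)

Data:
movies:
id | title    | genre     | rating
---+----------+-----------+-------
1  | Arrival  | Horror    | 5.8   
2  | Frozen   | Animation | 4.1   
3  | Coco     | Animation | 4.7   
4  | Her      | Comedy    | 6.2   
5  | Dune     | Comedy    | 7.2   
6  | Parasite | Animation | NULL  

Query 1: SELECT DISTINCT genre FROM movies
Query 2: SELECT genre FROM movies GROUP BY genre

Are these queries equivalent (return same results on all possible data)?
Yes, equivalent

Both queries return: [('Animation',), ('Comedy',), ('Horror',)]

Reason: Both get unique genres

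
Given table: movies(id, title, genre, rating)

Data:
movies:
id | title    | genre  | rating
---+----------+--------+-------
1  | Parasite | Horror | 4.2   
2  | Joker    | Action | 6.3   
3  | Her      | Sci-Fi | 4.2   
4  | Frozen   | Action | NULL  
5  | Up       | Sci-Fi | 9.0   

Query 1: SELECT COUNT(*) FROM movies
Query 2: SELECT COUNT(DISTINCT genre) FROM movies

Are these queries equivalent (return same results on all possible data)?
No, not equivalent

Query 1 returns: [(5,)]
Query 2 returns: [(3,)]

Reason: COUNT(*) counts rows, COUNT(DISTINCT genre) counts unique genres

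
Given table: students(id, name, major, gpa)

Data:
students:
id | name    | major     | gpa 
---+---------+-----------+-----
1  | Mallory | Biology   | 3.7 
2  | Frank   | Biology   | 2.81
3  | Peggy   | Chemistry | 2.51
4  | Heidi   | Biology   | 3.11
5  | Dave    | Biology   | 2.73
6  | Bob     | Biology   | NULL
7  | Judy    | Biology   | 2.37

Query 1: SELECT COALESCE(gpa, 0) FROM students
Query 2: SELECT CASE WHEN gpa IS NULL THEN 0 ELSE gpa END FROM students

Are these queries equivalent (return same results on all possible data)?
Yes, equivalent

Both queries return: [(0,), (2.37,), (2.51,), (2.73,), (2.81,), (3.11,), (3.7,)]

Reason: COALESCE vs CASE for NULL handling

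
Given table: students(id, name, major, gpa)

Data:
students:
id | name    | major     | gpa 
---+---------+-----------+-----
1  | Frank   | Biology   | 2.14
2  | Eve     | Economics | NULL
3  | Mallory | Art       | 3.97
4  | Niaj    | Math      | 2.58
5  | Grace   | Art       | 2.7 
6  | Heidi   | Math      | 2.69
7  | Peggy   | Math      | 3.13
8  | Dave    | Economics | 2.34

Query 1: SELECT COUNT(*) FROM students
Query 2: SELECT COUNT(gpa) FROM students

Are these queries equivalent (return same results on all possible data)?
No, not equivalent

Query 1 returns: [(8,)]
Query 2 returns: [(7,)]

Reason: COUNT(*) includes NULLs, COUNT(column) excludes them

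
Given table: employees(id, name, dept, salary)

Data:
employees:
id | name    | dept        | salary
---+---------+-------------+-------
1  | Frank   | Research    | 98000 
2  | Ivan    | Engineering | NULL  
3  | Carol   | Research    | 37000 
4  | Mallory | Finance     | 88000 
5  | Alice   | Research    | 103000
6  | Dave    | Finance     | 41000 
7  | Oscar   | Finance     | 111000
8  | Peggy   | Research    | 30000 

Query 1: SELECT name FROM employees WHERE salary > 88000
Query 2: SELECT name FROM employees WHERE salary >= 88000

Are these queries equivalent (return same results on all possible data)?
No, not equivalent

Query 1 returns: [('Frank',), ('Alice',), ('Oscar',)]
Query 2 returns: [('Frank',), ('Mallory',), ('Alice',), ('Oscar',)]

Reason: > vs >= gives different results when salary = 88000 exists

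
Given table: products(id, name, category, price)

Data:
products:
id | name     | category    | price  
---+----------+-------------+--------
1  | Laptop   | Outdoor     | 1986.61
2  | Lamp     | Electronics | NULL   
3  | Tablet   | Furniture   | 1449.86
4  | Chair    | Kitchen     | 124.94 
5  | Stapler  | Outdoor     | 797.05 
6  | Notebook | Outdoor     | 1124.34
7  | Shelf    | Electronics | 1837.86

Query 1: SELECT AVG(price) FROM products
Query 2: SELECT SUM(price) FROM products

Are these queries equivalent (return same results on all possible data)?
No, not equivalent

Query 1 returns: [(1220.11,)]
Query 2 returns: [(7320.66,)]

Reason: AVG vs SUM give different aggregate values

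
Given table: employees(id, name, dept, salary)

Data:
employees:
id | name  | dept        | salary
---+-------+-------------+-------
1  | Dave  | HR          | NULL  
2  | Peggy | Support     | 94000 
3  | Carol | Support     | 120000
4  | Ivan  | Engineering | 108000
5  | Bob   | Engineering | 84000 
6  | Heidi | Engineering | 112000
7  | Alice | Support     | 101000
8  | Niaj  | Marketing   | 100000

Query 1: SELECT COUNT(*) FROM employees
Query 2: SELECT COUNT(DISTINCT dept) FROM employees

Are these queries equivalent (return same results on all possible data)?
No, not equivalent

Query 1 returns: [(8,)]
Query 2 returns: [(4,)]

Reason: COUNT(*) counts rows, COUNT(DISTINCT dept) counts unique depts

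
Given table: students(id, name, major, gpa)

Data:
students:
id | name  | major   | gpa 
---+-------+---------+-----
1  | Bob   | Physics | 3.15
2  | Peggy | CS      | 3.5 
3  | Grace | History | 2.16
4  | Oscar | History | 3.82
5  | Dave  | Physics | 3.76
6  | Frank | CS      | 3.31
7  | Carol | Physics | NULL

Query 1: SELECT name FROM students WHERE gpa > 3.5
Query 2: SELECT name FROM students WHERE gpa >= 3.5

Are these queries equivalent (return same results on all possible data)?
No, not equivalent

Query 1 returns: [('Oscar',), ('Dave',)]
Query 2 returns: [('Peggy',), ('Oscar',), ('Dave',)]

Reason: > vs >= gives different results when gpa = 3.5 exists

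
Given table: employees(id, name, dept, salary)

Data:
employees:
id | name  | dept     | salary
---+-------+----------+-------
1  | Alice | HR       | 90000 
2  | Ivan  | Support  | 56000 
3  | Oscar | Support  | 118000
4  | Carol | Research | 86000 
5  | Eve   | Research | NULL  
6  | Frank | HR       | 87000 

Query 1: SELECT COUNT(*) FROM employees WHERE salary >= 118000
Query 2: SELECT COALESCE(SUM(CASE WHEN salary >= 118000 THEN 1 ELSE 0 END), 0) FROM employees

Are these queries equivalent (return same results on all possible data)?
Yes, equivalent

Both queries return: [(1,)]

Reason: COUNT with WHERE vs conditional SUM (COALESCE handles empty-table NULL)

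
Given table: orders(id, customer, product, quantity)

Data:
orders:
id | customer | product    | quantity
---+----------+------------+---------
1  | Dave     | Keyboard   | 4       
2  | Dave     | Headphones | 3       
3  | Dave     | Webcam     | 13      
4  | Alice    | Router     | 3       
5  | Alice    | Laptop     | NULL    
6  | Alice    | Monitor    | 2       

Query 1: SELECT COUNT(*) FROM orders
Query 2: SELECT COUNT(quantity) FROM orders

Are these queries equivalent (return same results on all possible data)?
No, not equivalent

Query 1 returns: [(6,)]
Query 2 returns: [(5,)]

Reason: COUNT(*) includes NULLs, COUNT(column) excludes them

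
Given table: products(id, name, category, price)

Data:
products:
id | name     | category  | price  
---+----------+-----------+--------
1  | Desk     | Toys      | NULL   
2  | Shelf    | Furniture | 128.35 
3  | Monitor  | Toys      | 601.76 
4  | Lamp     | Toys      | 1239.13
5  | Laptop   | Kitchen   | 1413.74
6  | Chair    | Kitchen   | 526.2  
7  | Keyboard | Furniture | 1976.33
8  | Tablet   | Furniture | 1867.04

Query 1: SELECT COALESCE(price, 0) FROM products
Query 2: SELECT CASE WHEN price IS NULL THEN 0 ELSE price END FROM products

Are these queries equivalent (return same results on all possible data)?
Yes, equivalent

Both queries return: [(0,), (128.35,), (526.2,), (601.76,), (1239.13,), (1413.74,), (1867.04,), (1976.33,)]

Reason: COALESCE vs CASE for NULL handling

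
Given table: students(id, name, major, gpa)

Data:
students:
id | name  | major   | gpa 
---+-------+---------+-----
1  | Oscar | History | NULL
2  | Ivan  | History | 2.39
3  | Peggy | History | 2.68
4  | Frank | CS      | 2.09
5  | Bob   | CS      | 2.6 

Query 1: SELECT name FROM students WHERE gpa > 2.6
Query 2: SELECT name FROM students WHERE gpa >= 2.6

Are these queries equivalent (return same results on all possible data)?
No, not equivalent

Query 1 returns: [('Peggy',)]
Query 2 returns: [('Peggy',), ('Bob',)]

Reason: > vs >= gives different results when gpa = 2.6 exists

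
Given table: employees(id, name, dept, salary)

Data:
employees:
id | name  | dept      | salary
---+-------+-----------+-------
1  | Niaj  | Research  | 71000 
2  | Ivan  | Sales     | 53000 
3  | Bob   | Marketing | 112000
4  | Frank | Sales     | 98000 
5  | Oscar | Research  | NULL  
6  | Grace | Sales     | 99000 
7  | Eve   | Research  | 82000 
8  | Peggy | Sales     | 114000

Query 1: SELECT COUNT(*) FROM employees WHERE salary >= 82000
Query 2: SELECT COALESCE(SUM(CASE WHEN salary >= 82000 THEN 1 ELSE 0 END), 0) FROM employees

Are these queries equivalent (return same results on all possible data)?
Yes, equivalent

Both queries return: [(5,)]

Reason: COUNT with WHERE vs conditional SUM (COALESCE handles empty-table NULL)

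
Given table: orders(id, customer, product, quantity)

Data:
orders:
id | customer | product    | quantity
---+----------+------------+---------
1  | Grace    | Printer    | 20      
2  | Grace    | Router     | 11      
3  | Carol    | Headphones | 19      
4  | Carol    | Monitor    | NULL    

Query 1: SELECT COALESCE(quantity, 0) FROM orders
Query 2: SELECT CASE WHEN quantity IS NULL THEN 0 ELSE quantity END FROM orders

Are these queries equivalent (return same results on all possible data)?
Yes, equivalent

Both queries return: [(0,), (11,), (19,), (20,)]

Reason: COALESCE vs CASE for NULL handling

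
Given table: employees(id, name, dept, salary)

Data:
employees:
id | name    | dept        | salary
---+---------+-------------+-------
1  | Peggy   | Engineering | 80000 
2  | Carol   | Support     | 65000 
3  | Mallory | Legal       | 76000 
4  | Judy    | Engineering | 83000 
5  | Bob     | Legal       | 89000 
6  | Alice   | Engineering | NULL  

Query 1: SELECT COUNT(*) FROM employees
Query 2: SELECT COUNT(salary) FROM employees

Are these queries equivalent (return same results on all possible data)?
No, not equivalent

Query 1 returns: [(6,)]
Query 2 returns: [(5,)]

Reason: COUNT(*) includes NULLs, COUNT(column) excludes them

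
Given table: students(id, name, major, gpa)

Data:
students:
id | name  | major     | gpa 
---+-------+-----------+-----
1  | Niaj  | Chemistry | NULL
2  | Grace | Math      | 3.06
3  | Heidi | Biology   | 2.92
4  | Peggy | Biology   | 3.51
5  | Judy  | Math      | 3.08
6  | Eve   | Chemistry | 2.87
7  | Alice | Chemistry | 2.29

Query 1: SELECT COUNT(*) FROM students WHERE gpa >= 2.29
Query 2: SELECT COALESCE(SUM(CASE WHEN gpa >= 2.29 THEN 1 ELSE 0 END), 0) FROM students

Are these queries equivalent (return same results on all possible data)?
Yes, equivalent

Both queries return: [(6,)]

Reason: COUNT with WHERE vs conditional SUM (COALESCE handles empty-table NULL)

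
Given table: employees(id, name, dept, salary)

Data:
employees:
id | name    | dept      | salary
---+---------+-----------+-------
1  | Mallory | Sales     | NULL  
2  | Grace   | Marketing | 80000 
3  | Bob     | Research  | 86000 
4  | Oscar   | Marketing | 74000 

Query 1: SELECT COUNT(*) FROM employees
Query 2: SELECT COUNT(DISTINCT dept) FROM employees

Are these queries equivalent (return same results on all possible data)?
No, not equivalent

Query 1 returns: [(4,)]
Query 2 returns: [(3,)]

Reason: COUNT(*) counts rows, COUNT(DISTINCT dept) counts unique depts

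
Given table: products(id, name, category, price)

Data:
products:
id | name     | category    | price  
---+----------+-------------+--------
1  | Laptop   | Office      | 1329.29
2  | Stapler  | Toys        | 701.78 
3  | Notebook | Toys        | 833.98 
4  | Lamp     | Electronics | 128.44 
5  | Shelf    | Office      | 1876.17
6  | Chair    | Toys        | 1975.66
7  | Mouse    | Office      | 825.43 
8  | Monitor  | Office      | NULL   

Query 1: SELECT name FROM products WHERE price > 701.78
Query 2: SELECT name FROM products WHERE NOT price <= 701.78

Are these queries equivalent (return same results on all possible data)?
Yes, equivalent

Both queries return: [('Chair',), ('Laptop',), ('Mouse',), ('Notebook',), ('Shelf',)]

Reason: Both filter price > 701.78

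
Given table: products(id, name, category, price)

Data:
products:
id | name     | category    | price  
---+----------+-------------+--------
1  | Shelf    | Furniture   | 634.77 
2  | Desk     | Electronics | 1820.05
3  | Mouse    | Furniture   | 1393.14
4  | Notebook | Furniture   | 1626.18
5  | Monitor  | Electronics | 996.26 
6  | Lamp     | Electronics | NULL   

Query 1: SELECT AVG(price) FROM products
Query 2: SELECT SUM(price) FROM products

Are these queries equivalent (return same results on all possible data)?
No, not equivalent

Query 1 returns: [(1294.08,)]
Query 2 returns: [(6470.4,)]

Reason: AVG vs SUM give different aggregate values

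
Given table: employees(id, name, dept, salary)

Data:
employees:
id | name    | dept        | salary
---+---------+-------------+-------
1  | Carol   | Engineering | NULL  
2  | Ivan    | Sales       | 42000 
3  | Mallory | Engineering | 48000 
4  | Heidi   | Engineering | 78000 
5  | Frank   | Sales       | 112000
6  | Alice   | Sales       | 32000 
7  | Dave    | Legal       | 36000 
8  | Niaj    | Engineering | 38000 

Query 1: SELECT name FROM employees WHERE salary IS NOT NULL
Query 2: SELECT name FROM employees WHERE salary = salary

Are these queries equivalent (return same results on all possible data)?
Yes, equivalent

Both queries return: [('Alice',), ('Dave',), ('Frank',), ('Heidi',), ('Ivan',), ('Mallory',), ('Niaj',)]

Reason: IS NOT NULL vs self-equality (both exclude NULLs)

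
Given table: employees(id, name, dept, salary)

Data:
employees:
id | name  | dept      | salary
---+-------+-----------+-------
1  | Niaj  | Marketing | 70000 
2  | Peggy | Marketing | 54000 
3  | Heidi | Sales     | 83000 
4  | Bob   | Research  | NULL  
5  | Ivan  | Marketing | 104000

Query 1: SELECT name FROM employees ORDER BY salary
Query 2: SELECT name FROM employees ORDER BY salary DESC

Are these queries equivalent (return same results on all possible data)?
No, not equivalent

Query 1 returns: [('Bob',), ('Peggy',), ('Niaj',), ('Heidi',), ('Ivan',)]
Query 2 returns: [('Ivan',), ('Heidi',), ('Niaj',), ('Peggy',), ('Bob',)]

Reason: ASC vs DESC gives opposite ordering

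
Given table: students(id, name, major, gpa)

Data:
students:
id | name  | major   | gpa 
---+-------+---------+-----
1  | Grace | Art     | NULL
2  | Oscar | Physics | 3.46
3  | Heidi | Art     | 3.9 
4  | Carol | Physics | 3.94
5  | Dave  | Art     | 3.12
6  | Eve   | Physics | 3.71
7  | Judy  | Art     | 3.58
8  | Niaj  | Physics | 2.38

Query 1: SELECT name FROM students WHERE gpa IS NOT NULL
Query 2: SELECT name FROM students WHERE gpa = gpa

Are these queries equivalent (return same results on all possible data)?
Yes, equivalent

Both queries return: [('Carol',), ('Dave',), ('Eve',), ('Heidi',), ('Judy',), ('Niaj',), ('Oscar',)]

Reason: IS NOT NULL vs self-equality (both exclude NULLs)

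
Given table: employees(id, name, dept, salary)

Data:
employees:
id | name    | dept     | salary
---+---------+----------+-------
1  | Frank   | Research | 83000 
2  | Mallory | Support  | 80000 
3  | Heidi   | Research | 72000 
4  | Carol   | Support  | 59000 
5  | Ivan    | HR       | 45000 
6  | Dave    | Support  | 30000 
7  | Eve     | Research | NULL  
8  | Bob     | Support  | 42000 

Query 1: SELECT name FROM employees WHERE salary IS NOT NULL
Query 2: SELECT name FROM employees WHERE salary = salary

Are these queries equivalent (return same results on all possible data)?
Yes, equivalent

Both queries return: [('Bob',), ('Carol',), ('Dave',), ('Frank',), ('Heidi',), ('Ivan',), ('Mallory',)]

Reason: IS NOT NULL vs self-equality (both exclude NULLs)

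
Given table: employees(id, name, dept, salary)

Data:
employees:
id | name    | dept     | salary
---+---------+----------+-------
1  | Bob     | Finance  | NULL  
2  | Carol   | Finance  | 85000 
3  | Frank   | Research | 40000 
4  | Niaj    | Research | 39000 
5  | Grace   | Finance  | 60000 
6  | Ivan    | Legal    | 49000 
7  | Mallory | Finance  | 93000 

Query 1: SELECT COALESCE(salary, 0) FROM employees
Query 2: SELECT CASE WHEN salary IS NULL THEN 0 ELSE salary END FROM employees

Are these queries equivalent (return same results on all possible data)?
Yes, equivalent

Both queries return: [(0,), (39000,), (40000,), (49000,), (60000,), (85000,), (93000,)]

Reason: COALESCE vs CASE for NULL handling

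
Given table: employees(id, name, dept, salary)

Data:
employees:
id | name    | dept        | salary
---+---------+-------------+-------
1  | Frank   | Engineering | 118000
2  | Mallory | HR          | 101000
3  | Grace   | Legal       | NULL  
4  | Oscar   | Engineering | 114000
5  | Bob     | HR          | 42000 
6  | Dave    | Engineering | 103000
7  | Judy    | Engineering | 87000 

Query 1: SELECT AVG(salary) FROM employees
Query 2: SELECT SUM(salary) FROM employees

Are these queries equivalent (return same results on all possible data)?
No, not equivalent

Query 1 returns: [(94166.66666666667,)]
Query 2 returns: [(565000,)]

Reason: AVG vs SUM give different aggregate values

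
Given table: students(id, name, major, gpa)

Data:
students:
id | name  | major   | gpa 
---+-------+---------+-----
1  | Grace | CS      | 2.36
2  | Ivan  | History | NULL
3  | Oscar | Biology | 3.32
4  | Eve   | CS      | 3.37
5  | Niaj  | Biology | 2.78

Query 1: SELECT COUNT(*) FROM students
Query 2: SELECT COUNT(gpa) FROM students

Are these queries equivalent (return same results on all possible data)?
No, not equivalent

Query 1 returns: [(5,)]
Query 2 returns: [(4,)]

Reason: COUNT(*) includes NULLs, COUNT(column) excludes them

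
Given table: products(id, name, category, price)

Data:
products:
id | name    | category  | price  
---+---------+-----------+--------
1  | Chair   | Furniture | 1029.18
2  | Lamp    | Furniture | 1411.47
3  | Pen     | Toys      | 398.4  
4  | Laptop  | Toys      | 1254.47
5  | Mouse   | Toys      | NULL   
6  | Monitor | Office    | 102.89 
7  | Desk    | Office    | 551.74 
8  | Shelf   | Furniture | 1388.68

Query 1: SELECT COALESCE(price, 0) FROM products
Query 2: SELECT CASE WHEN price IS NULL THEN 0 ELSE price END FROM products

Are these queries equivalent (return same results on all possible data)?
Yes, equivalent

Both queries return: [(0,), (102.89,), (398.4,), (551.74,), (1029.18,), (1254.47,), (1388.68,), (1411.47,)]

Reason: COALESCE vs CASE for NULL handling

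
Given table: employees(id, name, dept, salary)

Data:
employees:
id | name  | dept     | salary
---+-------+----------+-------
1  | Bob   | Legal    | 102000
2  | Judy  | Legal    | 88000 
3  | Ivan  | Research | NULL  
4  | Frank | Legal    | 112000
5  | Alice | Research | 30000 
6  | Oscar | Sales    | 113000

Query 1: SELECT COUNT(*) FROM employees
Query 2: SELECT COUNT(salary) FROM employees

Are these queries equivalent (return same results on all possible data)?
No, not equivalent

Query 1 returns: [(6,)]
Query 2 returns: [(5,)]

Reason: COUNT(*) includes NULLs, COUNT(column) excludes them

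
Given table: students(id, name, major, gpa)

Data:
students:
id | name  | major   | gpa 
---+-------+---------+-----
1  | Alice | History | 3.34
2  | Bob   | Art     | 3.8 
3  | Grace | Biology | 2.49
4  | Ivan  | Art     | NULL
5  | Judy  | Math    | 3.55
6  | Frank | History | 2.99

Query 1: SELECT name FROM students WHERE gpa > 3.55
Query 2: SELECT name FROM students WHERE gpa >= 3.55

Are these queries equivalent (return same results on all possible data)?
No, not equivalent

Query 1 returns: [('Bob',)]
Query 2 returns: [('Bob',), ('Judy',)]

Reason: > vs >= gives different results when gpa = 3.55 exists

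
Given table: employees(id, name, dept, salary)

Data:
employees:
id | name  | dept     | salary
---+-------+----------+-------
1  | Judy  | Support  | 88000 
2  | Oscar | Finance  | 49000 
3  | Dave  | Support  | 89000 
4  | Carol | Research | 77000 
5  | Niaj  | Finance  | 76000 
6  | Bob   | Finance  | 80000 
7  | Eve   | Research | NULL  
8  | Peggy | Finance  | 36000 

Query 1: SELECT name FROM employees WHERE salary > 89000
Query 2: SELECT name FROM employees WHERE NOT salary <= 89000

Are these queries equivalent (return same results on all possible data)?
Yes, equivalent

Both queries return: []

Reason: Both filter salary > 89000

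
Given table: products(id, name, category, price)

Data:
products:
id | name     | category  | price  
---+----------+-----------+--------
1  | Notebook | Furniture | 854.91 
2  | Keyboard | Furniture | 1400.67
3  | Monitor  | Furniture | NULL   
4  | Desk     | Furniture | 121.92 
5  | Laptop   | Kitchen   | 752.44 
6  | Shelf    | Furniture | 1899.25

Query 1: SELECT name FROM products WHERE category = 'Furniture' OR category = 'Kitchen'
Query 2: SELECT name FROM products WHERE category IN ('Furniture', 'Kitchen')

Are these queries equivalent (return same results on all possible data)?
Yes, equivalent

Both queries return: [('Desk',), ('Keyboard',), ('Laptop',), ('Monitor',), ('Notebook',), ('Shelf',)]

Reason: OR vs IN are equivalent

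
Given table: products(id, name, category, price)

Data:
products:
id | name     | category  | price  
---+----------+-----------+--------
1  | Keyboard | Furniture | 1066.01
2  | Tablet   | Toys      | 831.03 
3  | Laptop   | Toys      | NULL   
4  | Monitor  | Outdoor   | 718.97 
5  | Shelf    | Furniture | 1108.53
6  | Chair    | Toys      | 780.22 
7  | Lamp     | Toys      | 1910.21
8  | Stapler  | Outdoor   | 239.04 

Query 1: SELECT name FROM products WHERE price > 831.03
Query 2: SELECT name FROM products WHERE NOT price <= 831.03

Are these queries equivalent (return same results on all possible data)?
Yes, equivalent

Both queries return: [('Keyboard',), ('Lamp',), ('Shelf',)]

Reason: Both filter price > 831.03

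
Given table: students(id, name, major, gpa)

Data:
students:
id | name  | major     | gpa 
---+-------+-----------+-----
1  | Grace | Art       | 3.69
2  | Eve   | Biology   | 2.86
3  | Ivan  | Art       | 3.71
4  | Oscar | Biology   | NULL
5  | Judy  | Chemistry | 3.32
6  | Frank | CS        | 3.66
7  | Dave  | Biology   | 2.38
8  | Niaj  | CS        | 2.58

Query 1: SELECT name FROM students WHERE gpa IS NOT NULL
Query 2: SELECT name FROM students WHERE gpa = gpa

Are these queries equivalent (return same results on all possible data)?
Yes, equivalent

Both queries return: [('Dave',), ('Eve',), ('Frank',), ('Grace',), ('Ivan',), ('Judy',), ('Niaj',)]

Reason: IS NOT NULL vs self-equality (both exclude NULLs)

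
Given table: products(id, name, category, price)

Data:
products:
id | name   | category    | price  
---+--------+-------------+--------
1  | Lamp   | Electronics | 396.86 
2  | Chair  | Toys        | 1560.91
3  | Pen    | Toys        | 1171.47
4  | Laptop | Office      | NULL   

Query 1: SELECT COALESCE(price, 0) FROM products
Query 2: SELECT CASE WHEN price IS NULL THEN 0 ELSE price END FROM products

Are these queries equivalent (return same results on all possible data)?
Yes, equivalent

Both queries return: [(0,), (396.86,), (1171.47,), (1560.91,)]

Reason: COALESCE vs CASE for NULL handling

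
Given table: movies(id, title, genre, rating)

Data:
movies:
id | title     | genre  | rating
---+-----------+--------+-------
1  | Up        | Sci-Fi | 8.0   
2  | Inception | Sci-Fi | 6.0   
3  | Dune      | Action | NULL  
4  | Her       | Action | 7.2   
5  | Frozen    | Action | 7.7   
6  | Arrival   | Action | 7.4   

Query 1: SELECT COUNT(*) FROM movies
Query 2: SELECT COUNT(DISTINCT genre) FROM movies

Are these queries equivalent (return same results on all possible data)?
No, not equivalent

Query 1 returns: [(6,)]
Query 2 returns: [(2,)]

Reason: COUNT(*) counts rows, COUNT(DISTINCT genre) counts unique genres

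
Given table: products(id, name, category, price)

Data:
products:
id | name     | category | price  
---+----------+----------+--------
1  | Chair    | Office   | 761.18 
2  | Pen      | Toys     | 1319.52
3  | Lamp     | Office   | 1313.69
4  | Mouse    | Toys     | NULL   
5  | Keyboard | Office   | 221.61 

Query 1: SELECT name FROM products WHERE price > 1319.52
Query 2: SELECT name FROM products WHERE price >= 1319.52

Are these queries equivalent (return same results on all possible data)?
No, not equivalent

Query 1 returns: []
Query 2 returns: [('Pen',)]

Reason: > vs >= gives different results when price = 1319.52 exists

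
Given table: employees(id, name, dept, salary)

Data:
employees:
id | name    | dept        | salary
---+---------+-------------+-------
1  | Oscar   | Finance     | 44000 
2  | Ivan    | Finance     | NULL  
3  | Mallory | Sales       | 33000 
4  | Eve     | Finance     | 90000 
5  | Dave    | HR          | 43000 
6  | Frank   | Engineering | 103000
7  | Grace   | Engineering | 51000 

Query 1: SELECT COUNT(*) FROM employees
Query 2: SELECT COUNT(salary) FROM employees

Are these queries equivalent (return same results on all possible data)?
No, not equivalent

Query 1 returns: [(7,)]
Query 2 returns: [(6,)]

Reason: COUNT(*) includes NULLs, COUNT(column) excludes them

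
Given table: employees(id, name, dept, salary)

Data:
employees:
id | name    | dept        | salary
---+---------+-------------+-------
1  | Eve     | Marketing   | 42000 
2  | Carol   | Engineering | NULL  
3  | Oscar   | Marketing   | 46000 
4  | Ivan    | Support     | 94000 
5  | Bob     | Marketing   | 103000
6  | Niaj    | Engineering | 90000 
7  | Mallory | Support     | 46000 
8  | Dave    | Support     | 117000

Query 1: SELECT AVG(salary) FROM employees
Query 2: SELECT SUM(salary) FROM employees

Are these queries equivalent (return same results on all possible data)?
No, not equivalent

Query 1 returns: [(76857.14285714286,)]
Query 2 returns: [(538000,)]

Reason: AVG vs SUM give different aggregate values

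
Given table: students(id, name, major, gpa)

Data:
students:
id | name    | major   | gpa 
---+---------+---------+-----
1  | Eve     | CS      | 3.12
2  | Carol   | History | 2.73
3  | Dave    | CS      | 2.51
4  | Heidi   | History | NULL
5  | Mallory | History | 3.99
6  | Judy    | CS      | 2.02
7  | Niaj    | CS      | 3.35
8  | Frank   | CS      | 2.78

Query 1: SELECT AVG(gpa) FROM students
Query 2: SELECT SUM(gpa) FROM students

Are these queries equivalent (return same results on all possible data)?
No, not equivalent

Query 1 returns: [(2.9285714285714284,)]
Query 2 returns: [(20.5,)]

Reason: AVG vs SUM give different aggregate values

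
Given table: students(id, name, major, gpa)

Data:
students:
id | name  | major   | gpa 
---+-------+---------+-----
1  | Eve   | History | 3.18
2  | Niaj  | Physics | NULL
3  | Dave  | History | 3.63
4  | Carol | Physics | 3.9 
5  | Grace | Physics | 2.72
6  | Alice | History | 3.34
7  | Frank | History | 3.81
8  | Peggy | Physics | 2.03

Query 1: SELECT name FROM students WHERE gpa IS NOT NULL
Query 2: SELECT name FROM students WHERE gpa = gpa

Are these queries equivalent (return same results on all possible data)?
Yes, equivalent

Both queries return: [('Alice',), ('Carol',), ('Dave',), ('Eve',), ('Frank',), ('Grace',), ('Peggy',)]

Reason: IS NOT NULL vs self-equality (both exclude NULLs)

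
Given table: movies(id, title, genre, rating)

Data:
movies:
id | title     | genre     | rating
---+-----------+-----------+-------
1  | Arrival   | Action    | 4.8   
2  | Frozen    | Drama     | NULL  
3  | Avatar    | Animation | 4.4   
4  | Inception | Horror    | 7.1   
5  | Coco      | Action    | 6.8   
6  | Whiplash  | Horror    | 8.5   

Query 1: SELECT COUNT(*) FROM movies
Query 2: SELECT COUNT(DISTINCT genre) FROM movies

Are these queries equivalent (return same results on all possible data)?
No, not equivalent

Query 1 returns: [(6,)]
Query 2 returns: [(4,)]

Reason: COUNT(*) counts rows, COUNT(DISTINCT genre) counts unique genres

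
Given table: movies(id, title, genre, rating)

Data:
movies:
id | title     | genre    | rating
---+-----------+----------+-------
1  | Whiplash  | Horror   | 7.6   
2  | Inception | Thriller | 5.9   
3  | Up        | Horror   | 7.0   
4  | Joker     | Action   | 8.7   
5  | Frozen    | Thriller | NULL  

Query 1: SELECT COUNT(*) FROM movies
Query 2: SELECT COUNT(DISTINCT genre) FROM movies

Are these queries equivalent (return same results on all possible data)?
No, not equivalent

Query 1 returns: [(5,)]
Query 2 returns: [(3,)]

Reason: COUNT(*) counts rows, COUNT(DISTINCT genre) counts unique genres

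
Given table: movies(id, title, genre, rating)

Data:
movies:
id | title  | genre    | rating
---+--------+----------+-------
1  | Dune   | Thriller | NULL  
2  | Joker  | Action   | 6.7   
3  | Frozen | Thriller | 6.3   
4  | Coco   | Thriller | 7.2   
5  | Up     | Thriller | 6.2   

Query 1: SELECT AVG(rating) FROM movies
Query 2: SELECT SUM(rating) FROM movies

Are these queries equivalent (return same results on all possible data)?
No, not equivalent

Query 1 returns: [(6.6,)]
Query 2 returns: [(26.4,)]

Reason: AVG vs SUM give different aggregate values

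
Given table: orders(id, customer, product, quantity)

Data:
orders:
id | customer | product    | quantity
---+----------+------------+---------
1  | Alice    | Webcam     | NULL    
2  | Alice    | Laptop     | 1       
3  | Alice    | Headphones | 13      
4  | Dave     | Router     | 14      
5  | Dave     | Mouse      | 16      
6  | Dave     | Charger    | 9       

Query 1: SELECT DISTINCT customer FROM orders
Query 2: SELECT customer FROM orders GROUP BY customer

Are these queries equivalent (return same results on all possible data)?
Yes, equivalent

Both queries return: [('Alice',), ('Dave',)]

Reason: Both get unique customers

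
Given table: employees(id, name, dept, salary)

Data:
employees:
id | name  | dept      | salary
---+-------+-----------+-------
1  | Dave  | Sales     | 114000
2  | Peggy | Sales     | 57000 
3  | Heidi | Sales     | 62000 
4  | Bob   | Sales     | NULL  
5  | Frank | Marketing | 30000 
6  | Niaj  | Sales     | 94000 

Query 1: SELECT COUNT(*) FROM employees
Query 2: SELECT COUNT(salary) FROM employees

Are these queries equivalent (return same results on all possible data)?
No, not equivalent

Query 1 returns: [(6,)]
Query 2 returns: [(5,)]

Reason: COUNT(*) includes NULLs, COUNT(column) excludes them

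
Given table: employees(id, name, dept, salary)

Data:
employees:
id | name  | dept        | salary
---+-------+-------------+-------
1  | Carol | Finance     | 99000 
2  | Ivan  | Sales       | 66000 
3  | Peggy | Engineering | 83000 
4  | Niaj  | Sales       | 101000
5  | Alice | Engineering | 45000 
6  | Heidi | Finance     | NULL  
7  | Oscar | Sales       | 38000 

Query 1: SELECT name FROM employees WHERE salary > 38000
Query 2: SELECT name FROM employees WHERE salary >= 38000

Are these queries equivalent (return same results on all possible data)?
No, not equivalent

Query 1 returns: [('Carol',), ('Ivan',), ('Peggy',), ('Niaj',), ('Alice',)]
Query 2 returns: [('Carol',), ('Ivan',), ('Peggy',), ('Niaj',), ('Alice',), ('Oscar',)]

Reason: > vs >= gives different results when salary = 38000 exists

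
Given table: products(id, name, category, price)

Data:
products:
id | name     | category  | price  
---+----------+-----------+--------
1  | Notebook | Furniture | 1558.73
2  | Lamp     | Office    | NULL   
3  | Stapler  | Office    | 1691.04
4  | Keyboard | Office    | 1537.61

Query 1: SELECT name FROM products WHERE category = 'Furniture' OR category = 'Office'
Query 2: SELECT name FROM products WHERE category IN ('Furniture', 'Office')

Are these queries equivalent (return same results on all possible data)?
Yes, equivalent

Both queries return: [('Keyboard',), ('Lamp',), ('Notebook',), ('Stapler',)]

Reason: OR vs IN are equivalent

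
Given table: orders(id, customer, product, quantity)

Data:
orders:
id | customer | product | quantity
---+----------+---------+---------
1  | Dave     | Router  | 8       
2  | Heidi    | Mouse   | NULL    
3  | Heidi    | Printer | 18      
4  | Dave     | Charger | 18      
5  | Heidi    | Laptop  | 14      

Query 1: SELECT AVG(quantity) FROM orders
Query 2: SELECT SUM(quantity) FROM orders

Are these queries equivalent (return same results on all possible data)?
No, not equivalent

Query 1 returns: [(14.5,)]
Query 2 returns: [(58,)]

Reason: AVG vs SUM give different aggregate values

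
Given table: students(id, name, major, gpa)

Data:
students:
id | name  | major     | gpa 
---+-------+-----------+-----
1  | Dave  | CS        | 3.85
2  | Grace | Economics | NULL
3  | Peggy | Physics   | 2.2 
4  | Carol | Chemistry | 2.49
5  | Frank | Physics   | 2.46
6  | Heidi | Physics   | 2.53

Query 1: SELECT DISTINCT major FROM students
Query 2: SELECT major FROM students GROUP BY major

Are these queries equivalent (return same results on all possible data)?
Yes, equivalent

Both queries return: [('CS',), ('Chemistry',), ('Economics',), ('Physics',)]

Reason: Both get unique majors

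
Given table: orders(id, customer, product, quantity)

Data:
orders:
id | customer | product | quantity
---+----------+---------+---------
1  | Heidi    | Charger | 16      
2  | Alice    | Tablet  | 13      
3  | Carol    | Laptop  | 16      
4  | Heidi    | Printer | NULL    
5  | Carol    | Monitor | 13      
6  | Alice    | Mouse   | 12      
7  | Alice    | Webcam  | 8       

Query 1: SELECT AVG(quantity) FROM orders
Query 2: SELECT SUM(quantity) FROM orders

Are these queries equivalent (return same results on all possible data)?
No, not equivalent

Query 1 returns: [(13.0,)]
Query 2 returns: [(78,)]

Reason: AVG vs SUM give different aggregate values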